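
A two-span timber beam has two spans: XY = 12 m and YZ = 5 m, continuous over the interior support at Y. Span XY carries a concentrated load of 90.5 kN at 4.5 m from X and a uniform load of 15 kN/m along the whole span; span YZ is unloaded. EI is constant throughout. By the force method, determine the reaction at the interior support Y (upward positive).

R_Y = 212.9 kN

Take M_Y as the redundant. Released structure: two simple spans XY and YZ with a hinge at Y.
Rotations at Y on the released spans (each span's end-slope, ×1/EI):
  span XY: point load 90.5 at a = 4.5: Pab(L + a)/(6LEI) = 700/EI
  span XY: UDL 15: wL³/(24EI) = 1080/EI
  relative rotation θ_0 = (1780 + 0)/EI = 1780/EI
A unit hogging moment at Y produces rotation L₁/(3EI) + L₂/(3EI) = 5.667/EI.
Compatibility: M_Y·(L₁+L₂)/(3EI) = θ_0, giving M_Y = 314.1 kN·m (hogging).
Span XY, ΣM about X with M_Y applied at Y: R_Y^{XY}·12 = 1487 + 314.1, so R_Y^{XY} = 150.1 kN and R_X = 270.5 − 150.1 = 120.4 kN.
Span YZ, ΣM about Z: R_Y^{YZ}·5 = 0 + 314.1, so R_Y^{YZ} = 62.82 kN and R_Z = 0 − 62.82 = -62.82 kN.
R_Y = 150.1 + 62.82 = 212.9 kN.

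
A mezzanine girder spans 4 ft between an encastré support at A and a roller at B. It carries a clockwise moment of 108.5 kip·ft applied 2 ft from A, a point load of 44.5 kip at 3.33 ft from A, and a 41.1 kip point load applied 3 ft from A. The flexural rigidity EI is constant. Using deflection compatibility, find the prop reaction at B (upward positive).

Remove the prop at B; the released (primary) structure is a cantilever built in at A.
Primary-structure tip deflection at B by superposition:
  clockwise couple 108.5 at a = 2: M₀a(2L − a)/(2EI) = 651/EI
  point load 44.5 at a = 3.33: Pa²(3L − a)/(6EI) = 713/EI
  point load 41.1 at a = 3: Pa²(3L − a)/(6EI) = 554.9/EI
  δ_0 = 1919/EI
Tip deflection under a unit load at B: L³/(3EI) = 21.33/EI.
Compatibility at B: δ_0 − R_B·δ_{BB} = 0, so R_B = 1919/21.33 = 89.95 kip.

R_B = 89.95 kip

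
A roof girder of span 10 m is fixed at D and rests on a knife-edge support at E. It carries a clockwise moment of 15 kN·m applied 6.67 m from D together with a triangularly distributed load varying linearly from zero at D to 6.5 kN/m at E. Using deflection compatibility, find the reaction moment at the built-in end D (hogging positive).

M_D = 32.91 kN·m

Remove the prop at E; the released (primary) structure is a cantilever built in at D.
Free-end deflection of the primary structure under the applied loading (downward +):
  clockwise couple 15 at a = 6.67: M₀a(2L − a)/(2EI) = 666.8/EI
  triangular load, peak 6.5 at the free end: 11w₀L⁴/(120EI) = 5958/EI
  δ_0 = 6625/EI
Flexibility coefficient — unit upward force at E: δ_{EE} = L³/(3EI) = 333.3/EI.
Compatibility at E: δ_0 − R_E·δ_{EE} = 0, so R_E = 6625/333.3 = 19.88 kN.
Moment equilibrium about D: M_D = Σ(load moments about D) − R_E·L = 231.7 − 19.88×10 = 32.91 kN·m.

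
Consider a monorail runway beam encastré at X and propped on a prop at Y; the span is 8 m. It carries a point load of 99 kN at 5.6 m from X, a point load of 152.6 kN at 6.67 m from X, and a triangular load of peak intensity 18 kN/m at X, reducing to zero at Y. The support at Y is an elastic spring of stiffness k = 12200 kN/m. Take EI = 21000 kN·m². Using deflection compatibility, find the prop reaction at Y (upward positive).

R_Y = 183.2 kN

Release the roller at Y. Primary structure: cantilever fixed at X.
Primary-structure tip deflection at Y by superposition:
  point load 99 at a = 5.6: Pa²(3L − a)/(6EI) = 9521/EI
  point load 152.6 at a = 6.67: Pa²(3L − a)/(6EI) = 19609/EI
  triangular load, peak 18 at the fixed end: w₀L⁴/(30EI) = 2458/EI
  δ_0 = 31587/EI
Tip deflection under a unit load at Y: L³/(3EI) = 170.7/EI.
With EI = 21000 kN·m²: δ_0 = 1.5042 m and δ_{YY} = 0.008127 m/kN.
Compatibility — the spring shortens by R_Y/k under the reaction it provides: δ_0 − R_Y·δ_{YY} = R_Y/k. With 1/k = 0.000082 m/kN, R_Y = δ_0 / (δ_{YY} + 1/k) = 1.5042 / (0.008127 + 0.000082) = 183.2 kN.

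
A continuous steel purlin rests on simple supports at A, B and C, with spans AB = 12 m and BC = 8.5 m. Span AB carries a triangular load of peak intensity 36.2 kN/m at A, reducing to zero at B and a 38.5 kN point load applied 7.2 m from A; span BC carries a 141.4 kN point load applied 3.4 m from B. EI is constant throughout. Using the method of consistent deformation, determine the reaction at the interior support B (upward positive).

R_B = 245.8 kN

Insert a hinge at B; M_B is the redundant, and each span becomes simply supported.
Rotations at B on the released spans (each span's end-slope, ×1/EI):
  span AB: triangular load, peak 36.2: 7w₀L³/(360EI) = 1216/EI
  span AB: point load 38.5 at a = 7.2: Pab(L + a)/(6LEI) = 354.8/EI
  span BC: point load 141.4 at a = 3.4: Pab(L + b)/(6LEI) = 653.8/EI
  relative rotation θ_0 = (1571 + 653.8)/EI = 2225/EI
A unit hogging moment at B produces rotation L₁/(3EI) + L₂/(3EI) = 6.833/EI.
Slope continuity at B: θ_0 = M_B·6.833/EI, so M_B = 2225/6.833 = 325.6 kN·m (hogging).
Span AB, ΣM about A with M_B applied at B: R_B^{AB}·12 = 1146 + 325.6, so R_B^{AB} = 122.6 kN and R_A = 255.7 − 122.6 = 133.1 kN.
Span BC, ΣM about C: R_B^{BC}·8.5 = 721.1 + 325.6, so R_B^{BC} = 123.1 kN and R_C = 141.4 − 123.1 = 18.25 kN.
R_B = 122.6 + 123.1 = 245.8 kN.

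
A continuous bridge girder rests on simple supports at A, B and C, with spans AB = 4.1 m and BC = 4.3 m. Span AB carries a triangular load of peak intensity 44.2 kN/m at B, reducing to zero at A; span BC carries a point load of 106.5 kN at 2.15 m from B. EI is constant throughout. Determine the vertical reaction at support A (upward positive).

Release continuity at B by inserting a hinge; the redundant is the internal moment M_B. The primary structure is two simply-supported spans AB and BC.
End slopes at the hinge B, treating each span as simply supported:
  span AB: triangular load, peak 44.2: w₀L³/(45EI) = 67.7/EI
  span BC: point load 106.5 at a = 2.15: Pab(L + b)/(6LEI) = 123.1/EI
  relative rotation θ_0 = (67.7 + 123.1)/EI = 190.8/EI
A unit hogging moment at B produces rotation L₁/(3EI) + L₂/(3EI) = 2.8/EI.
Slope continuity at B: θ_0 = M_B·2.8/EI, so M_B = 190.8/2.8 = 68.13 kN·m (hogging).
Span AB, ΣM about A with M_B applied at B: R_B^{AB}·4.1 = 247.7 + 68.13, so R_B^{AB} = 77.02 kN and R_A = 90.61 − 77.02 = 13.59 kN.

R_A = 13.59 kN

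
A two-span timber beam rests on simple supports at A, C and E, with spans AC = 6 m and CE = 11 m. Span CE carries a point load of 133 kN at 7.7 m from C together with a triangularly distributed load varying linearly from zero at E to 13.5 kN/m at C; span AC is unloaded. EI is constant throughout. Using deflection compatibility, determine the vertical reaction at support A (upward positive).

R_A = -33.28 kN

Release continuity at C by inserting a hinge; the redundant is the internal moment M_C. The primary structure is two simply-supported spans AC and CE.
Discontinuity in slope at C on the released structure — sum the simple-span end rotations:
  span CE: point load 133 at a = 7.7: Pab(L + b)/(6LEI) = 732.2/EI
  span CE: triangular load, peak 13.5: w₀L³/(45EI) = 399.3/EI
  relative rotation θ_0 = (0 + 1132)/EI = 1132/EI
A unit hogging moment at C produces rotation L₁/(3EI) + L₂/(3EI) = 5.667/EI.
Compatibility: M_C·(L₁+L₂)/(3EI) = θ_0, giving M_C = 199.7 kN·m (hogging).
Span AC, ΣM about A with M_C applied at C: R_C^{AC}·6 = 0 + 199.7, so R_C^{AC} = 33.28 kN and R_A = 0 − 33.28 = -33.28 kN.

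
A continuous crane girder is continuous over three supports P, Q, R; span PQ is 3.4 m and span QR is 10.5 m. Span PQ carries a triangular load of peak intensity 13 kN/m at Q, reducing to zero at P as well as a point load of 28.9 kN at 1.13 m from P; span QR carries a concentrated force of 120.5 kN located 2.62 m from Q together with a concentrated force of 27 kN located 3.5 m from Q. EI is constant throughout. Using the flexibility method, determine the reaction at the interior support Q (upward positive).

R_Q = 211.5 kN

Take M_Q as the redundant. Released structure: two simple spans PQ and QR with a hinge at Q.
Discontinuity in slope at Q on the released structure — sum the simple-span end rotations:
  span PQ: triangular load, peak 13: w₀L³/(45EI) = 11.35/EI
  span PQ: point load 28.9 at a = 1.13: Pab(L + a)/(6LEI) = 16.46/EI
  span QR: point load 120.5 at a = 2.62: Pab(L + b)/(6LEI) = 725.8/EI
  span QR: point load 27 at a = 3.5: Pab(L + b)/(6LEI) = 183.8/EI
  relative rotation θ_0 = (27.82 + 909.6)/EI = 937.4/EI
A unit hogging moment at Q produces rotation L₁/(3EI) + L₂/(3EI) = 4.633/EI.
Slope continuity at Q: θ_0 = M_Q·4.633/EI, so M_Q = 937.4/4.633 = 202.3 kN·m (hogging).
Span PQ, ΣM about P with M_Q applied at Q: R_Q^{PQ}·3.4 = 82.75 + 202.3, so R_Q^{PQ} = 83.84 kN and R_P = 51 − 83.84 = -32.84 kN.
Span QR, ΣM about R: R_Q^{QR}·10.5 = 1139 + 202.3, so R_Q^{QR} = 127.7 kN and R_R = 147.5 − 127.7 = 19.8 kN.
R_Q = 83.84 + 127.7 = 211.5 kN.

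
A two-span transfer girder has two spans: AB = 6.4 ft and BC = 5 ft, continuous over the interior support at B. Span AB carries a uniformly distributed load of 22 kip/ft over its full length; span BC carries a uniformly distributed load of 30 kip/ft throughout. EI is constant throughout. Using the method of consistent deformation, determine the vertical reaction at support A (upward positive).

R_A = 54.09 kip

Insert a hinge at B; M_B is the redundant, and each span becomes simply supported.
Rotations at B on the released spans (each span's end-slope, ×1/EI):
  span AB: UDL 22: wL³/(24EI) = 240.3/EI
  span BC: UDL 30: wL³/(24EI) = 156.2/EI
  relative rotation θ_0 = (240.3 + 156.2)/EI = 396.5/EI
A unit hogging moment at B produces rotation L₁/(3EI) + L₂/(3EI) = 3.8/EI.
Slope continuity at B: θ_0 = M_B·3.8/EI, so M_B = 396.5/3.8 = 104.4 kip·ft (hogging).
Span AB, ΣM about A with M_B applied at B: R_B^{AB}·6.4 = 450.6 + 104.4, so R_B^{AB} = 86.71 kip and R_A = 140.8 − 86.71 = 54.09 kip.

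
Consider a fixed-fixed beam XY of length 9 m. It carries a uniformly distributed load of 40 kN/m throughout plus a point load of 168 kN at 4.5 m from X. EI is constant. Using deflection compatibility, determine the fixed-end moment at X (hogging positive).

M_X = 459 kN·m

Release both end moments; the primary structure is a simply-supported span XY with redundants M_X and M_Y.
End rotations of the released simple span under the applied load (×1/EI):
  at X: UDL 40: wL³/(24EI) = 1215/EI
  at Y: UDL 40: wL³/(24EI) = 1215/EI
  at X: point load 168 at a = 4.5: Pab(L + b)/(6LEI) = 850.5/EI
  at Y: point load 168 at a = 4.5: Pab(L + a)/(6LEI) = 850.5/EI
  θ_X0 = 2066/EI,  θ_Y0 = 2066/EI
Flexibility coefficients: a unit moment at one end gives L/(3EI) there and L/(6EI) at the far end, so f₁₁ = f₂₂ = 3/EI and f₁₂ = f₂₁ = 1.5/EI.
Compatibility — zero rotation at each built-in end:
  3 M_X + 1.5 M_Y = 2066
  1.5 M_X + 3 M_Y = 2066
Solving the pair gives M_X = 459 kN·m and M_Y = 459 kN·m (hogging).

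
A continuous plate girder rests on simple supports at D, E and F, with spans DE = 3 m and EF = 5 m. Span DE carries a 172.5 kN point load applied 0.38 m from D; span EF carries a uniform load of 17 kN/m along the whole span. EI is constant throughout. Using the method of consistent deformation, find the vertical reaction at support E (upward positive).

Release continuity at E by inserting a hinge; the redundant is the internal moment M_E. The primary structure is two simply-supported spans DE and EF.
End slopes at the hinge E, treating each span as simply supported:
  span DE: point load 172.5 at a = 0.38: Pab(L + a)/(6LEI) = 32.25/EI
  span EF: UDL 17: wL³/(24EI) = 88.54/EI
  relative rotation θ_0 = (32.25 + 88.54)/EI = 120.8/EI
A unit hogging moment at E produces rotation L₁/(3EI) + L₂/(3EI) = 2.667/EI.
Compatibility: M_E·(L₁+L₂)/(3EI) = θ_0, giving M_E = 45.3 kN·m (hogging).
Span DE, ΣM about D with M_E applied at E: R_E^{DE}·3 = 65.55 + 45.3, so R_E^{DE} = 36.95 kN and R_D = 172.5 − 36.95 = 135.6 kN.
Span EF, ΣM about F: R_E^{EF}·5 = 212.5 + 45.3, so R_E^{EF} = 51.56 kN and R_F = 85 − 51.56 = 33.44 kN.
R_E = 36.95 + 51.56 = 88.51 kN.

R_E = 88.51 kN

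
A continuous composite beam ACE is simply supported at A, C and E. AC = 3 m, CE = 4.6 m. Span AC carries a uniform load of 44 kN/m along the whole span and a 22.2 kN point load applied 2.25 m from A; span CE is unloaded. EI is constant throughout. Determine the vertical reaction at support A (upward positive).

R_A = 63.6 kN

Release continuity at C by inserting a hinge; the redundant is the internal moment M_C. The primary structure is two simply-supported spans AC and CE.
Discontinuity in slope at C on the released structure — sum the simple-span end rotations:
  span AC: UDL 44: wL³/(24EI) = 49.5/EI
  span AC: point load 22.2 at a = 2.25: Pab(L + a)/(6LEI) = 10.93/EI
  relative rotation θ_0 = (60.43 + 0)/EI = 60.43/EI
A unit hogging moment at C produces rotation L₁/(3EI) + L₂/(3EI) = 2.533/EI.
Slope continuity at C: θ_0 = M_C·2.533/EI, so M_C = 60.43/2.533 = 23.85 kN·m (hogging).
Span AC, ΣM about A with M_C applied at C: R_C^{AC}·3 = 247.9 + 23.85, so R_C^{AC} = 90.6 kN and R_A = 154.2 − 90.6 = 63.6 kN.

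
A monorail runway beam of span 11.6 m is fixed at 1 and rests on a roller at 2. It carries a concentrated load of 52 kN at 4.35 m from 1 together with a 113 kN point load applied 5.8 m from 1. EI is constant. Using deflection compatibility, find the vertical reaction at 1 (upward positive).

Choose R_2 as the redundant. The primary structure is the cantilever fixed at 1.
Free-end deflection of the primary structure under the applied loading (downward +):
  point load 52 at a = 4.35: Pa²(3L − a)/(6EI) = 4994/EI
  point load 113 at a = 5.8: Pa²(3L − a)/(6EI) = 18373/EI
  δ_0 = 23367/EI
Flexibility coefficient — unit upward force at 2: δ_{22} = L³/(3EI) = 520.3/EI.
The prop prevents deflection at 2: R_2 = δ_0/δ_{22} = 23367/520.3 = 44.91 kN.
Vertical equilibrium: R_1 = ΣP − R_2 = 165 − 44.91 = 120.1 kN.

R_1 = 120.1 kN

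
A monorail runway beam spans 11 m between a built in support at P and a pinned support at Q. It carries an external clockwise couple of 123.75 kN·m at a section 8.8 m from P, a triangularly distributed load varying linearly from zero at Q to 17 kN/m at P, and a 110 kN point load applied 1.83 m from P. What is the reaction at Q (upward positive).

R_Q = 39.21 kN

Release the roller at Q. Primary structure: cantilever fixed at P.
Primary-structure tip deflection at Q by superposition:
  clockwise couple 123.75 at a = 8.8: M₀a(2L − a)/(2EI) = 7187/EI
  triangular load, peak 17 at the fixed end: w₀L⁴/(30EI) = 8297/EI
  point load 110 at a = 1.83: Pa²(3L − a)/(6EI) = 1914/EI
  δ_0 = 17398/EI
Tip deflection under a unit load at Q: L³/(3EI) = 443.7/EI.
The prop prevents deflection at Q: R_Q = δ_0/δ_{QQ} = 17398/443.7 = 39.21 kN.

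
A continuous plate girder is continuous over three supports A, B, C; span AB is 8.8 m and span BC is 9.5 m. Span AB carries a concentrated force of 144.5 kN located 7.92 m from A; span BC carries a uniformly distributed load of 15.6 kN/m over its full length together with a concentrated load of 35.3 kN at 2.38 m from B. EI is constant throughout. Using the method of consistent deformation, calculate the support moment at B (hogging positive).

Release continuity at B by inserting a hinge; the redundant is the internal moment M_B. The primary structure is two simply-supported spans AB and BC.
End slopes at the hinge B, treating each span as simply supported:
  span AB: point load 144.5 at a = 7.92: Pab(L + a)/(6LEI) = 318.9/EI
  span BC: UDL 15.6: wL³/(24EI) = 557.3/EI
  span BC: point load 35.3 at a = 2.38: Pab(L + b)/(6LEI) = 174.4/EI
  relative rotation θ_0 = (318.9 + 731.7)/EI = 1051/EI
A unit hogging moment at B produces rotation L₁/(3EI) + L₂/(3EI) = 6.1/EI.
Slope continuity at B: θ_0 = M_B·6.1/EI, so M_B = 1051/6.1 = 172.2 kN·m (hogging).

M_B = 172.2 kN·m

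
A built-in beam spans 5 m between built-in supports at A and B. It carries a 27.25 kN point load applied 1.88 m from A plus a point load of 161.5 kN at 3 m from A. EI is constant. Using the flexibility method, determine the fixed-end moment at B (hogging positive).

M_B = 128.3 kN·m

Release both end moments; the primary structure is a simply-supported span AB with redundants M_A and M_B.
Simple-span end rotations at A and B under the given loads:
  at A: point load 27.25 at a = 1.88: Pab(L + b)/(6LEI) = 43.26/EI
  at B: point load 27.25 at a = 1.88: Pab(L + a)/(6LEI) = 36.66/EI
  at A: point load 161.5 at a = 3: Pab(L + b)/(6LEI) = 226.1/EI
  at B: point load 161.5 at a = 3: Pab(L + a)/(6LEI) = 258.4/EI
  θ_A0 = 269.4/EI,  θ_B0 = 295.1/EI
Flexibility coefficients: a unit moment at one end gives L/(3EI) there and L/(6EI) at the far end, so f₁₁ = f₂₂ = 1.667/EI and f₁₂ = f₂₁ = 0.8333/EI.
Compatibility — zero rotation at each built-in end:
  1.667 M_A + 0.8333 M_B = 269.4
  0.8333 M_A + 1.667 M_B = 295.1
Solving the pair gives M_A = 97.47 kN·m and M_B = 128.3 kN·m (hogging).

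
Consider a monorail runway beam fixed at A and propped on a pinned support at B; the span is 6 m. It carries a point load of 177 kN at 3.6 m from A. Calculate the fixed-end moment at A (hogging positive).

Release the roller at B. Primary structure: cantilever fixed at A.
Deflection at B on the released cantilever, summing each load's contribution:
  point load 177 at a = 3.6: Pa²(3L − a)/(6EI) = 5505/EI
Flexibility coefficient — unit upward force at B: δ_{BB} = L³/(3EI) = 72/EI.
Compatibility at B: δ_0 − R_B·δ_{BB} = 0, so R_B = 5505/72 = 76.46 kN.
Moment equilibrium about A: M_A = Σ(load moments about A) − R_B·L = 637.2 − 76.46×6 = 178.4 kN·m.

M_A = 178.4 kN·m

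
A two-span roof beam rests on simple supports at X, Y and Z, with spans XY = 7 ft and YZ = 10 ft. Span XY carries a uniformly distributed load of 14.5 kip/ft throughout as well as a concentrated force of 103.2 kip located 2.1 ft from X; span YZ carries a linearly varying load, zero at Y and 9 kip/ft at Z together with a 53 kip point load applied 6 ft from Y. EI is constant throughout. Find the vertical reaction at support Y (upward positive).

Release continuity at Y by inserting a hinge; the redundant is the internal moment M_Y. The primary structure is two simply-supported spans XY and YZ.
End slopes at the hinge Y, treating each span as simply supported:
  span XY: UDL 14.5: wL³/(24EI) = 207.2/EI
  span XY: point load 103.2 at a = 2.1: Pab(L + a)/(6LEI) = 230.1/EI
  span YZ: triangular load, peak 9: 7w₀L³/(360EI) = 175/EI
  span YZ: point load 53 at a = 6: Pab(L + b)/(6LEI) = 296.8/EI
  relative rotation θ_0 = (437.3 + 471.8)/EI = 909.1/EI
A unit hogging moment at Y produces rotation L₁/(3EI) + L₂/(3EI) = 5.667/EI.
Slope continuity at Y: θ_0 = M_Y·5.667/EI, so M_Y = 909.1/5.667 = 160.4 kip·ft (hogging).
Span XY, ΣM about X with M_Y applied at Y: R_Y^{XY}·7 = 572 + 160.4, so R_Y^{XY} = 104.6 kip and R_X = 204.7 − 104.6 = 100.1 kip.
Span YZ, ΣM about Z: R_Y^{YZ}·10 = 362 + 160.4, so R_Y^{YZ} = 52.24 kip and R_Z = 98 − 52.24 = 45.76 kip.
R_Y = 104.6 + 52.24 = 156.9 kip.

R_Y = 156.9 kip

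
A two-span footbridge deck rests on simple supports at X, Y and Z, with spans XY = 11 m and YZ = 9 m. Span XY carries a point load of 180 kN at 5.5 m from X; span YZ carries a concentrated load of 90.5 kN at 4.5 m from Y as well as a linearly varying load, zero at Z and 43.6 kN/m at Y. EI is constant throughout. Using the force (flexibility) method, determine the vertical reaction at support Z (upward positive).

Insert a hinge at Y; M_Y is the redundant, and each span becomes simply supported.
Rotations at Y on the released spans (each span's end-slope, ×1/EI):
  span XY: point load 180 at a = 5.5: Pab(L + a)/(6LEI) = 1361/EI
  span YZ: point load 90.5 at a = 4.5: Pab(L + b)/(6LEI) = 458.2/EI
  span YZ: triangular load, peak 43.6: w₀L³/(45EI) = 706.3/EI
  relative rotation θ_0 = (1361 + 1164)/EI = 2526/EI
A unit hogging moment at Y produces rotation L₁/(3EI) + L₂/(3EI) = 6.667/EI.
Slope continuity at Y: θ_0 = M_Y·6.667/EI, so M_Y = 2526/6.667 = 378.9 kN·m (hogging).
Span YZ, ΣM about Z: R_Y^{YZ}·9 = 1584 + 378.9, so R_Y^{YZ} = 218.1 kN and R_Z = 286.7 − 218.1 = 68.55 kN.

R_Z = 68.55 kN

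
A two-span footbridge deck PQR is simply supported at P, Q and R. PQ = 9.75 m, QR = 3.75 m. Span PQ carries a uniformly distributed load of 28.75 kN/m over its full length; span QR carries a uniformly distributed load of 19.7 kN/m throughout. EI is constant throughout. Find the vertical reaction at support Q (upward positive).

R_Q = 271.7 kN

Release continuity at Q by inserting a hinge; the redundant is the internal moment M_Q. The primary structure is two simply-supported spans PQ and QR.
Discontinuity in slope at Q on the released structure — sum the simple-span end rotations:
  span PQ: UDL 28.75: wL³/(24EI) = 1110/EI
  span QR: UDL 19.7: wL³/(24EI) = 43.29/EI
  relative rotation θ_0 = (1110 + 43.29)/EI = 1154/EI
A unit hogging moment at Q produces rotation L₁/(3EI) + L₂/(3EI) = 4.5/EI.
Compatibility: M_Q·(L₁+L₂)/(3EI) = θ_0, giving M_Q = 256.4 kN·m (hogging).
Span PQ, ΣM about P with M_Q applied at Q: R_Q^{PQ}·9.75 = 1367 + 256.4, so R_Q^{PQ} = 166.4 kN and R_P = 280.3 − 166.4 = 113.9 kN.
Span QR, ΣM about R: R_Q^{QR}·3.75 = 138.5 + 256.4, so R_Q^{QR} = 105.3 kN and R_R = 73.88 − 105.3 = -31.42 kN.
R_Q = 166.4 + 105.3 = 271.7 kN.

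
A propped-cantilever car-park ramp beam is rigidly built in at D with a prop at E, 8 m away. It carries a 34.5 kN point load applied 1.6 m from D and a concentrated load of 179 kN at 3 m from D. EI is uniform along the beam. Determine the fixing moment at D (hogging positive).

M_D = 312.4 kN·m

Remove the prop at E; the released (primary) structure is a cantilever built in at D.
Deflection at E on the released cantilever, summing each load's contribution:
  point load 34.5 at a = 1.6: Pa²(3L − a)/(6EI) = 329.7/EI
  point load 179 at a = 3: Pa²(3L − a)/(6EI) = 5638/EI
  δ_0 = 5968/EI
Flexibility coefficient — unit upward force at E: δ_{EE} = L³/(3EI) = 170.7/EI.
The prop prevents deflection at E: R_E = δ_0/δ_{EE} = 5968/170.7 = 34.97 kN.
Moment equilibrium about D: M_D = Σ(load moments about D) − R_E·L = 592.2 − 34.97×8 = 312.4 kN·m.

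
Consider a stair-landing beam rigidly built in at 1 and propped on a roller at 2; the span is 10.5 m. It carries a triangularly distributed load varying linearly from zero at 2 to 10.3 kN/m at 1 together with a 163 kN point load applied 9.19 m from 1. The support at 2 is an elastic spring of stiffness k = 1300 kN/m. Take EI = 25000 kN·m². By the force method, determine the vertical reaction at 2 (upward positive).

Remove the prop at 2; the released (primary) structure is a cantilever built in at 1.
Deflection at 2 on the released cantilever, summing each load's contribution:
  triangular load, peak 10.3 at the fixed end: w₀L⁴/(30EI) = 4173/EI
  point load 163 at a = 9.19: Pa²(3L − a)/(6EI) = 51188/EI
  δ_0 = 55361/EI
Tip deflection under a unit load at 2: L³/(3EI) = 385.9/EI.
With EI = 25000 kN·m²: δ_0 = 2.2144 m and δ_{22} = 0.015435 m/kN.
Compatibility — the spring shortens by R_2/k under the reaction it provides: δ_0 − R_2·δ_{22} = R_2/k. With 1/k = 0.000769 m/kN, R_2 = δ_0 / (δ_{22} + 1/k) = 2.2144 / (0.015435 + 0.000769) = 136.7 kN.

R_2 = 136.7 kN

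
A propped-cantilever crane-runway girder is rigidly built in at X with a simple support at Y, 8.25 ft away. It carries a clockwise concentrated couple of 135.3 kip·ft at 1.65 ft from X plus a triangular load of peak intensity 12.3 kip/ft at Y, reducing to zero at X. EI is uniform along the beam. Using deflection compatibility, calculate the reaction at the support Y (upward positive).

R_Y = 36.76 kip

Take the reaction at Y as the redundant and release it; the primary structure is a cantilever fixed at X.
Free-end deflection of the primary structure under the applied loading (downward +):
  clockwise couple 135.3 at a = 1.65: M₀a(2L − a)/(2EI) = 1658/EI
  triangular load, peak 12.3 at the free end: 11w₀L⁴/(120EI) = 5223/EI
  δ_0 = 6881/EI
Tip deflection under a unit load at Y: L³/(3EI) = 187.2/EI.
Compatibility at Y: δ_0 − R_Y·δ_{YY} = 0, so R_Y = 6881/187.2 = 36.76 kip.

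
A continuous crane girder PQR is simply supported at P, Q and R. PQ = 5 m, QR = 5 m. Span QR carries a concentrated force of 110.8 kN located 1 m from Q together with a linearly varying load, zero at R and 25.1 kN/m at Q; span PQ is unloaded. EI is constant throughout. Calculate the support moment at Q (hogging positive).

Insert a hinge at Q; M_Q is the redundant, and each span becomes simply supported.
End slopes at the hinge Q, treating each span as simply supported:
  span QR: point load 110.8 at a = 1: Pab(L + b)/(6LEI) = 133/EI
  span QR: triangular load, peak 25.1: w₀L³/(45EI) = 69.72/EI
  relative rotation θ_0 = (0 + 202.7)/EI = 202.7/EI
A unit hogging moment at Q produces rotation L₁/(3EI) + L₂/(3EI) = 3.333/EI.
Compatibility: M_Q·(L₁+L₂)/(3EI) = θ_0, giving M_Q = 60.8 kN·m (hogging).

M_Q = 60.8 kN·m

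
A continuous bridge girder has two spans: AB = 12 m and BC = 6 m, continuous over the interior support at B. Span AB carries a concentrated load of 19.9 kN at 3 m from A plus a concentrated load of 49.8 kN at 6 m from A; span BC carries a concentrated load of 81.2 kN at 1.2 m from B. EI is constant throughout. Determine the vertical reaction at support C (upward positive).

Take M_B as the redundant. Released structure: two simple spans AB and BC with a hinge at B.
Rotations at B on the released spans (each span's end-slope, ×1/EI):
  span AB: point load 19.9 at a = 3: Pab(L + a)/(6LEI) = 111.9/EI
  span AB: point load 49.8 at a = 6: Pab(L + a)/(6LEI) = 448.2/EI
  span BC: point load 81.2 at a = 1.2: Pab(L + b)/(6LEI) = 140.3/EI
  relative rotation θ_0 = (560.1 + 140.3)/EI = 700.5/EI
A unit hogging moment at B produces rotation L₁/(3EI) + L₂/(3EI) = 6/EI.
Slope continuity at B: θ_0 = M_B·6/EI, so M_B = 700.5/6 = 116.7 kN·m (hogging).
Span BC, ΣM about C: R_B^{BC}·6 = 389.8 + 116.7, so R_B^{BC} = 84.42 kN and R_C = 81.2 − 84.42 = -3.217 kN.

R_C = -3.217 kN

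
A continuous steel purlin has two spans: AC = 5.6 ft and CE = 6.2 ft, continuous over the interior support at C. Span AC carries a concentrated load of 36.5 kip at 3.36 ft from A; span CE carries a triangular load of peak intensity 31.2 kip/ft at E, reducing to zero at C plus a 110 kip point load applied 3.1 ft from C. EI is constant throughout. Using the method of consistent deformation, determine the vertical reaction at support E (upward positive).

R_E = 99.71 kip

Take M_C as the redundant. Released structure: two simple spans AC and CE with a hinge at C.
Rotations at C on the released spans (each span's end-slope, ×1/EI):
  span AC: point load 36.5 at a = 3.36: Pab(L + a)/(6LEI) = 73.26/EI
  span CE: triangular load, peak 31.2: 7w₀L³/(360EI) = 144.6/EI
  span CE: point load 110 at a = 3.1: Pab(L + b)/(6LEI) = 264.3/EI
  relative rotation θ_0 = (73.26 + 408.9)/EI = 482.1/EI
A unit hogging moment at C produces rotation L₁/(3EI) + L₂/(3EI) = 3.933/EI.
Slope continuity at C: θ_0 = M_C·3.933/EI, so M_C = 482.1/3.933 = 122.6 kip·ft (hogging).
Span CE, ΣM about E: R_C^{CE}·6.2 = 540.9 + 122.6, so R_C^{CE} = 107 kip and R_E = 206.7 − 107 = 99.71 kip.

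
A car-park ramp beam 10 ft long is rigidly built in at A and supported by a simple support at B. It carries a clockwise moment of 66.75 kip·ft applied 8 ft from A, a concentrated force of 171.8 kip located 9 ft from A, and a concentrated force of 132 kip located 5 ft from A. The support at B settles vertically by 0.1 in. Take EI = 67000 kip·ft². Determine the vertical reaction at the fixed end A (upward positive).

R_A = 108.5 kip

Choose R_B as the redundant. The primary structure is the cantilever fixed at A.
Deflection at B on the released cantilever, summing each load's contribution:
  clockwise couple 66.75 at a = 8: M₀a(2L − a)/(2EI) = 3204/EI
  point load 171.8 at a = 9: Pa²(3L − a)/(6EI) = 48705/EI
  point load 132 at a = 5: Pa²(3L − a)/(6EI) = 13750/EI
  δ_0 = 65659/EI
Flexibility coefficient — unit upward force at B: δ_{BB} = L³/(3EI) = 333.3/EI.
With EI = 67000 kip·ft²: δ_0 = 0.97999 ft and δ_{BB} = 0.004975 ft/kip.
Compatibility — the beam at B must follow the support down by 0.008333 ft: δ_0 − R_B·δ_{BB} = 0.008333, so R_B = (0.97999 − 0.008333)/0.004975 = 195.3 kip.
Vertical equilibrium: R_A = ΣP − R_B = 303.8 − 195.3 = 108.5 kip.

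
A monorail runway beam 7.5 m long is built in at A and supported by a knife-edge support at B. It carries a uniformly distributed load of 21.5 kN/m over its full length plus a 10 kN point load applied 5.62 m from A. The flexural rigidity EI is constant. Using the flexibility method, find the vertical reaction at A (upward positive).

R_A = 104.5 kN

Remove the prop at B; the released (primary) structure is a cantilever built in at A.
Deflection at B on the released cantilever, summing each load's contribution:
  UDL 21.5: wL⁴/(8EI) = 8503/EI
  point load 10 at a = 5.62: Pa²(3L − a)/(6EI) = 888.6/EI
  δ_0 = 9392/EI
Flexibility coefficient — unit upward force at B: δ_{BB} = L³/(3EI) = 140.6/EI.
Compatibility at B: δ_0 − R_B·δ_{BB} = 0, so R_B = 9392/140.6 = 66.79 kN.
Vertical equilibrium: R_A = ΣP − R_B = 171.2 − 66.79 = 104.5 kN.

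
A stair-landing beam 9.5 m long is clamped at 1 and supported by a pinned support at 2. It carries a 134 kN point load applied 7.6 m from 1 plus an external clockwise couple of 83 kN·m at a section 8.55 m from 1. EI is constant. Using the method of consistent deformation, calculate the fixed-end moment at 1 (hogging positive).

M_1 = 81.95 kN·m

Remove the prop at 2; the released (primary) structure is a cantilever built in at 1.
Downward deflection at the released point 2 due to the loads:
  point load 134 at a = 7.6: Pa²(3L − a)/(6EI) = 26960/EI
  clockwise couple 83 at a = 8.55: M₀a(2L − a)/(2EI) = 3708/EI
  δ_0 = 30668/EI
Tip deflection under a unit load at 2: L³/(3EI) = 285.8/EI.
The prop prevents deflection at 2: R_2 = δ_0/δ_{22} = 30668/285.8 = 107.3 kN.
Moment equilibrium about 1: M_1 = Σ(load moments about 1) − R_2·L = 1101 − 107.3×9.5 = 81.95 kN·m.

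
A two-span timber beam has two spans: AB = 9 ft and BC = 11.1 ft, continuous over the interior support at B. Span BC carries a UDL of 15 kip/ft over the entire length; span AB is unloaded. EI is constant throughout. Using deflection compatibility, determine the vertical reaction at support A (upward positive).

Take M_B as the redundant. Released structure: two simple spans AB and BC with a hinge at B.
End slopes at the hinge B, treating each span as simply supported:
  span BC: UDL 15: wL³/(24EI) = 854.8/EI
  relative rotation θ_0 = (0 + 854.8)/EI = 854.8/EI
A unit hogging moment at B produces rotation L₁/(3EI) + L₂/(3EI) = 6.7/EI.
Compatibility: M_B·(L₁+L₂)/(3EI) = θ_0, giving M_B = 127.6 kip·ft (hogging).
Span AB, ΣM about A with M_B applied at B: R_B^{AB}·9 = 0 + 127.6, so R_B^{AB} = 14.18 kip and R_A = 0 − 14.18 = -14.18 kip.

R_A = -14.18 kip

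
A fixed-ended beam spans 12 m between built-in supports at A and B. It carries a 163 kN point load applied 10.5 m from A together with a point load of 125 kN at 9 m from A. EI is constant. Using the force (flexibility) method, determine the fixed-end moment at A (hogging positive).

M_A = 97.05 kN·m

Take the two fixed-end moments M_A, M_B as redundants; the released structure is the simple span AB.
On the primary (simply-supported) span, the end slopes from the loading are:
  at A: point load 163 at a = 10.5: Pab(L + b)/(6LEI) = 481.4/EI
  at B: point load 163 at a = 10.5: Pab(L + a)/(6LEI) = 802.3/EI
  at A: point load 125 at a = 9: Pab(L + b)/(6LEI) = 703.1/EI
  at B: point load 125 at a = 9: Pab(L + a)/(6LEI) = 984.4/EI
  θ_A0 = 1184/EI,  θ_B0 = 1787/EI
Flexibility coefficients: a unit moment at one end gives L/(3EI) there and L/(6EI) at the far end, so f₁₁ = f₂₂ = 4/EI and f₁₂ = f₂₁ = 2/EI.
Compatibility — zero rotation at each built-in end:
  4 M_A + 2 M_B = 1184
  2 M_A + 4 M_B = 1787
Solving the pair gives M_A = 97.05 kN·m and M_B = 398.1 kN·m (hogging).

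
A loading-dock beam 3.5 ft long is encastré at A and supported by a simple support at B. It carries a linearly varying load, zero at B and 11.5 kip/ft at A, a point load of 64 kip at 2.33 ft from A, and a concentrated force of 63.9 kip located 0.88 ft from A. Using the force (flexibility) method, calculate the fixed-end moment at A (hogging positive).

Take the reaction at B as the redundant and release it; the primary structure is a cantilever fixed at A.
Downward deflection at the released point B due to the loads:
  triangular load, peak 11.5 at the fixed end: w₀L⁴/(30EI) = 57.52/EI
  point load 64 at a = 2.33: Pa²(3L − a)/(6EI) = 473.1/EI
  point load 63.9 at a = 0.88: Pa²(3L − a)/(6EI) = 79.34/EI
  δ_0 = 610/EI
Flexibility coefficient — unit upward force at B: δ_{BB} = L³/(3EI) = 14.29/EI.
The prop prevents deflection at B: R_B = δ_0/δ_{BB} = 610/14.29 = 42.68 kip.
Moment equilibrium about A: M_A = Σ(load moments about A) − R_B·L = 228.8 − 42.68×3.5 = 79.45 kip·ft.

M_A = 79.45 kip·ft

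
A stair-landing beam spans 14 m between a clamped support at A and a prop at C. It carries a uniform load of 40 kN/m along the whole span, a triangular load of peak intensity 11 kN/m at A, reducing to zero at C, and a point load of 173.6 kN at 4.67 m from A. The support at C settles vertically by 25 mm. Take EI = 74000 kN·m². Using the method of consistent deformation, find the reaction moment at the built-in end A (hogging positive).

M_A = 1602 kN·m

Take the reaction at C as the redundant and release it; the primary structure is a cantilever fixed at A.
Downward deflection at the released point C due to the loads:
  UDL 40: wL⁴/(8EI) = 192080/EI
  triangular load, peak 11 at the fixed end: w₀L⁴/(30EI) = 14086/EI
  point load 173.6 at a = 4.67: Pa²(3L − a)/(6EI) = 23555/EI
  δ_0 = 229721/EI
Flexibility coefficient — unit upward force at C: δ_{CC} = L³/(3EI) = 914.7/EI.
With EI = 74000 kN·m²: δ_0 = 3.1043 m and δ_{CC} = 0.01236 m/kN.
Compatibility — the beam at C must follow the support down by 0.025 m: δ_0 − R_C·δ_{CC} = 0.025, so R_C = (3.1043 − 0.025)/0.01236 = 249.1 kN.
Moment equilibrium about A: M_A = Σ(load moments about A) − R_C·L = 5090 − 249.1×14 = 1602 kN·m.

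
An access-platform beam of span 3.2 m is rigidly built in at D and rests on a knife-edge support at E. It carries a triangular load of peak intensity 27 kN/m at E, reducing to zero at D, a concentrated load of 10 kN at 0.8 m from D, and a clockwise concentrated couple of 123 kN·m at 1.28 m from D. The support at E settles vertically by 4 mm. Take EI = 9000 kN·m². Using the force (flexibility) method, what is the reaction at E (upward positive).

R_E = 58.22 kN

Choose R_E as the redundant. The primary structure is the cantilever fixed at D.
Deflection at E on the released cantilever, summing each load's contribution:
  triangular load, peak 27 at the free end: 11w₀L⁴/(120EI) = 259.5/EI
  point load 10 at a = 0.8: Pa²(3L − a)/(6EI) = 9.387/EI
  clockwise couple 123 at a = 1.28: M₀a(2L − a)/(2EI) = 403/EI
  δ_0 = 672/EI
Flexibility coefficient — unit upward force at E: δ_{EE} = L³/(3EI) = 10.92/EI.
With EI = 9000 kN·m²: δ_0 = 0.074662 m and δ_{EE} = 0.001214 m/kN.
Compatibility — the beam at E must follow the support down by 0.004 m: δ_0 − R_E·δ_{EE} = 0.004, so R_E = (0.074662 − 0.004)/0.001214 = 58.22 kN.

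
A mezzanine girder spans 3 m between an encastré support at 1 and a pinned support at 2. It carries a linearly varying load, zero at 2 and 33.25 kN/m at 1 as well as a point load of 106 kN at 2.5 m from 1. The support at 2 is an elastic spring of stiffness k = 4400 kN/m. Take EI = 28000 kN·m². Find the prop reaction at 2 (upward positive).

R_2 = 52.56 kN

Choose R_2 as the redundant. The primary structure is the cantilever fixed at 1.
Deflection at 2 on the released cantilever, summing each load's contribution:
  triangular load, peak 33.25 at the fixed end: w₀L⁴/(30EI) = 89.78/EI
  point load 106 at a = 2.5: Pa²(3L − a)/(6EI) = 717.7/EI
  δ_0 = 807.5/EI
Tip deflection under a unit load at 2: L³/(3EI) = 9/EI.
With EI = 28000 kN·m²: δ_0 = 0.028839 m and δ_{22} = 0.000321 m/kN.
Compatibility — the spring shortens by R_2/k under the reaction it provides: δ_0 − R_2·δ_{22} = R_2/k. With 1/k = 0.000227 m/kN, R_2 = δ_0 / (δ_{22} + 1/k) = 0.028839 / (0.000321 + 0.000227) = 52.56 kN.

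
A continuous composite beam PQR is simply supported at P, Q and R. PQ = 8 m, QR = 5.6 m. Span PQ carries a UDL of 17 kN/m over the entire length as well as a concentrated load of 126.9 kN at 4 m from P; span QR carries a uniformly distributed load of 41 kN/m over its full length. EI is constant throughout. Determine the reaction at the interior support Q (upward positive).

Take M_Q as the redundant. Released structure: two simple spans PQ and QR with a hinge at Q.
Rotations at Q on the released spans (each span's end-slope, ×1/EI):
  span PQ: UDL 17: wL³/(24EI) = 362.7/EI
  span PQ: point load 126.9 at a = 4: Pab(L + a)/(6LEI) = 507.6/EI
  span QR: UDL 41: wL³/(24EI) = 300/EI
  relative rotation θ_0 = (870.3 + 300)/EI = 1170/EI
A unit hogging moment at Q produces rotation L₁/(3EI) + L₂/(3EI) = 4.533/EI.
Slope continuity at Q: θ_0 = M_Q·4.533/EI, so M_Q = 1170/4.533 = 258.1 kN·m (hogging).
Span PQ, ΣM about P with M_Q applied at Q: R_Q^{PQ}·8 = 1052 + 258.1, so R_Q^{PQ} = 163.7 kN and R_P = 262.9 − 163.7 = 99.18 kN.
Span QR, ΣM about R: R_Q^{QR}·5.6 = 642.9 + 258.1, so R_Q^{QR} = 160.9 kN and R_R = 229.6 − 160.9 = 68.7 kN.
R_Q = 163.7 + 160.9 = 324.6 kN.

R_Q = 324.6 kN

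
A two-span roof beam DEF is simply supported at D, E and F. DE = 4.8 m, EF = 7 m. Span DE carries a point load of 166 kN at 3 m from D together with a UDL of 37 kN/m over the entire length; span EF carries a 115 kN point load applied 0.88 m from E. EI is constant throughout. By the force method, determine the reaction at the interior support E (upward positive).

R_E = 347.3 kN

Release continuity at E by inserting a hinge; the redundant is the internal moment M_E. The primary structure is two simply-supported spans DE and EF.
End slopes at the hinge E, treating each span as simply supported:
  span DE: point load 166 at a = 3: Pab(L + a)/(6LEI) = 242.8/EI
  span DE: UDL 37: wL³/(24EI) = 170.5/EI
  span EF: point load 115 at a = 0.88: Pab(L + b)/(6LEI) = 193.5/EI
  relative rotation θ_0 = (413.3 + 193.5)/EI = 606.7/EI
A unit hogging moment at E produces rotation L₁/(3EI) + L₂/(3EI) = 3.933/EI.
Slope continuity at E: θ_0 = M_E·3.933/EI, so M_E = 606.7/3.933 = 154.3 kN·m (hogging).
Span DE, ΣM about D with M_E applied at E: R_E^{DE}·4.8 = 924.2 + 154.3, so R_E^{DE} = 224.7 kN and R_D = 343.6 − 224.7 = 118.9 kN.
Span EF, ΣM about F: R_E^{EF}·7 = 703.8 + 154.3, so R_E^{EF} = 122.6 kN and R_F = 115 − 122.6 = -7.58 kN.
R_E = 224.7 + 122.6 = 347.3 kN.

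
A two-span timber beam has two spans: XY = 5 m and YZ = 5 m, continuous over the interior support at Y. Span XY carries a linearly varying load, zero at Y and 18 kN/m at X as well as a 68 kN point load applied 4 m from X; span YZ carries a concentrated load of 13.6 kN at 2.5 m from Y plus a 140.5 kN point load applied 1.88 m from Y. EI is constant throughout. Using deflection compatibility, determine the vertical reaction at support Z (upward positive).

Take M_Y as the redundant. Released structure: two simple spans XY and YZ with a hinge at Y.
Rotations at Y on the released spans (each span's end-slope, ×1/EI):
  span XY: triangular load, peak 18: 7w₀L³/(360EI) = 43.75/EI
  span XY: point load 68 at a = 4: Pab(L + a)/(6LEI) = 81.6/EI
  span YZ: point load 13.6 at a = 2.5: Pab(L + b)/(6LEI) = 21.25/EI
  span YZ: point load 140.5 at a = 1.88: Pab(L + b)/(6LEI) = 223.1/EI
  relative rotation θ_0 = (125.3 + 244.3)/EI = 369.7/EI
A unit hogging moment at Y produces rotation L₁/(3EI) + L₂/(3EI) = 3.333/EI.
Compatibility: M_Y·(L₁+L₂)/(3EI) = θ_0, giving M_Y = 110.9 kN·m (hogging).
Span YZ, ΣM about Z: R_Y^{YZ}·5 = 472.4 + 110.9, so R_Y^{YZ} = 116.7 kN and R_Z = 154.1 − 116.7 = 37.45 kN.

R_Z = 37.45 kN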